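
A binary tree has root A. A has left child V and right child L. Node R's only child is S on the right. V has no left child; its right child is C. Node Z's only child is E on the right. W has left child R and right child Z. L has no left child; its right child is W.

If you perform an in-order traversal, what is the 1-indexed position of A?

3

In-order visits the left subtree, then the node, then the right subtree.
At A: go left to V.
  At V: no left child.
  Visit V.
  At V: go right to C.
    C is a leaf — visit C.
Visit A.
At A: go right to L.
  At L: no left child.
  Visit L.
  At L: go right to W.
    At W: go left to R.
      At R: no left child.
      Visit R.
      At R: go right to S.
        S is a leaf — visit S.
    Visit W.
    At W: go right to Z.
      At Z: no left child.
      Visit Z.
      At Z: go right to E.
        E is a leaf — visit E.
Full in-order sequence: V, C, A, L, R, S, W, Z, E.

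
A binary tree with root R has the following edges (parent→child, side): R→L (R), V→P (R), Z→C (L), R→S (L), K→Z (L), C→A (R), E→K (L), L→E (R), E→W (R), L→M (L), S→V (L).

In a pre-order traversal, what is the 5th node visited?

Pre-order visits the node, then its left subtree, then its right subtree.
Visit R.
At R: go left to S.
  Visit S.
  At S: go left to V.
    Visit V.
    At V: no left child.
    At V: go right to P.
      P is a leaf — visit P.
  At S: no right child.
At R: go right to L.
  Visit L.
  At L: go left to M.
    M is a leaf — visit M.
  At L: go right to E.
    Visit E.
    At E: go left to K.
      Visit K.
      At K: go left to Z.
        Visit Z.
        At Z: go left to C.
          Visit C.
          At C: no left child.
          At C: go right to A.
            A is a leaf — visit A.
        At Z: no right child.
      At K: no right child.
    At E: go right to W.
      W is a leaf — visit W.
Full pre-order sequence: R, S, V, P, L, M, E, K, Z, C, A, W.

L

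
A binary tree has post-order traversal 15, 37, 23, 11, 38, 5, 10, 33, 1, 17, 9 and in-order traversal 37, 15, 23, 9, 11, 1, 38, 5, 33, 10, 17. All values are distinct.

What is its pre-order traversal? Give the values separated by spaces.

9 23 37 15 17 1 11 33 5 38 10

The last element of post-order is the root; it splits in-order into left and right subtrees.
Root 9: left subtree has 3 nodes {37, 15, 23}, right has 7 {11, 1, 38, 5, 33, 10, 17}.
  Root 23: left subtree has 2 nodes {37, 15}, right has 0 { }.
    Root 37: left subtree has 0 nodes { }, right has 1 {15}.
  Root 17: left subtree has 6 nodes {11, 1, 38, 5, 33, 10}, right has 0 { }.
    Root 1: left subtree has 1 node {11}, right has 4 {38, 5, 33, 10}.
      Root 33: left subtree has 2 nodes {38, 5}, right has 1 {10}.
        Root 5: left subtree has 1 node {38}, right has 0 { }.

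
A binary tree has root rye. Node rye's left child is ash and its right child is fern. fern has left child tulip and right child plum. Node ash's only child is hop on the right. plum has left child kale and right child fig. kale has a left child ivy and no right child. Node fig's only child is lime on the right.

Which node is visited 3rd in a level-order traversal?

fern

Level-order visits nodes level by level from the root, left to right within each level.
Level 0: rye
Level 1: ash, fern
Level 2: hop, tulip, plum
Level 3: kale, fig
Level 4: ivy, lime
Full level-order sequence: rye, ash, fern, hop, tulip, plum, kale, fig, ivy, lime.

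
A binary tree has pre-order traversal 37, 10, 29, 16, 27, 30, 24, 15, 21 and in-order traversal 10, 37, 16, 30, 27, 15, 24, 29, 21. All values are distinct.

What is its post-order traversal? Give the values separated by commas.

10, 30, 15, 24, 27, 16, 21, 29, 37

The first element of pre-order is the root; it splits in-order into left and right subtrees.
Root 37: left subtree has 1 node {10}, right has 7 {16, 30, 27, 15, 24, 29, 21}.
  Root 29: left subtree has 5 nodes {16, 30, 27, 15, 24}, right has 1 {21}.
    Root 16: left subtree has 0 nodes { }, right has 4 {30, 27, 15, 24}.
      Root 27: left subtree has 1 node {30}, right has 2 {15, 24}.
        Root 24: left subtree has 1 node {15}, right has 0 { }.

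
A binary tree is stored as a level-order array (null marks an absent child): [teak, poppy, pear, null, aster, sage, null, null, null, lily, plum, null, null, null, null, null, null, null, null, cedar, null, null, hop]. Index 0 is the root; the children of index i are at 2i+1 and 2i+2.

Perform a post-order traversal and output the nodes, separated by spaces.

Post-order visits the left subtree, then the right subtree, then the node.
At teak: go left to poppy.
  At poppy: no left child.
  At poppy: go right to aster.
    At aster: go left to lily.
      At lily: go left to cedar.
        cedar is a leaf — visit cedar.
      At lily: no right child.
      Visit lily.
    At aster: go right to plum.
      At plum: no left child.
      At plum: go right to hop.
        hop is a leaf — visit hop.
      Visit plum.
    Visit aster.
  Visit poppy.
At teak: go right to pear.
  At pear: go left to sage.
    sage is a leaf — visit sage.
  At pear: no right child.
  Visit pear.
Visit teak.

cedar lily hop plum aster poppy sage pear teak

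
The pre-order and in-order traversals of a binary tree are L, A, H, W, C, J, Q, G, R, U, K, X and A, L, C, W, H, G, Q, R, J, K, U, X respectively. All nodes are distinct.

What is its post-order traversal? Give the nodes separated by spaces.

The first element of pre-order is the root; it splits in-order into left and right subtrees.
Root L: left subtree has 1 node {A}, right has 10 {C, W, H, G, Q, R, J, K, U, X}.
  Root H: left subtree has 2 nodes {C, W}, right has 7 {G, Q, R, J, K, U, X}.
    Root W: left subtree has 1 node {C}, right has 0 { }.
    Root J: left subtree has 3 nodes {G, Q, R}, right has 3 {K, U, X}.
      Root Q: left subtree has 1 node {G}, right has 1 {R}.
      Root U: left subtree has 1 node {K}, right has 1 {X}.

A C W G R Q K X U J H L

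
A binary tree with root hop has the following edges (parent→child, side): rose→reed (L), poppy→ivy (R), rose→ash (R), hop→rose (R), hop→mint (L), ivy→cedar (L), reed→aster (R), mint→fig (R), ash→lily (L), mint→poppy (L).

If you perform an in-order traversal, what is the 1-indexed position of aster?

8

In-order visits the left subtree, then the node, then the right subtree.
At hop: go left to mint.
  At mint: go left to poppy.
    At poppy: no left child.
    Visit poppy.
    At poppy: go right to ivy.
      At ivy: go left to cedar.
        cedar is a leaf — visit cedar.
      Visit ivy.
      At ivy: no right child.
  Visit mint.
  At mint: go right to fig.
    fig is a leaf — visit fig.
Visit hop.
At hop: go right to rose.
  At rose: go left to reed.
    At reed: no left child.
    Visit reed.
    At reed: go right to aster.
      aster is a leaf — visit aster.
  Visit rose.
  At rose: go right to ash.
    At ash: go left to lily.
      lily is a leaf — visit lily.
    Visit ash.
    At ash: no right child.
Full in-order sequence: poppy, cedar, ivy, mint, fig, hop, reed, aster, rose, lily, ash.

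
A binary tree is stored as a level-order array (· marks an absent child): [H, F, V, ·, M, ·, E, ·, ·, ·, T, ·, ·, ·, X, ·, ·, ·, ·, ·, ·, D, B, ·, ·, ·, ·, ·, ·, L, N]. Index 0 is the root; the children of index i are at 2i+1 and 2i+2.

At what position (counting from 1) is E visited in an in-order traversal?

In-order visits the left subtree, then the node, then the right subtree.
At H: go left to F.
  At F: no left child.
  Visit F.
  At F: go right to M.
    At M: no left child.
    Visit M.
    At M: go right to T.
      At T: go left to D.
        D is a leaf — visit D.
      Visit T.
      At T: go right to B.
        B is a leaf — visit B.
Visit H.
At H: go right to V.
  At V: no left child.
  Visit V.
  At V: go right to E.
    At E: no left child.
    Visit E.
    At E: go right to X.
      At X: go left to L.
        L is a leaf — visit L.
      Visit X.
      At X: go right to N.
        N is a leaf — visit N.
Full in-order sequence: F, M, D, T, B, H, V, E, L, X, N.

8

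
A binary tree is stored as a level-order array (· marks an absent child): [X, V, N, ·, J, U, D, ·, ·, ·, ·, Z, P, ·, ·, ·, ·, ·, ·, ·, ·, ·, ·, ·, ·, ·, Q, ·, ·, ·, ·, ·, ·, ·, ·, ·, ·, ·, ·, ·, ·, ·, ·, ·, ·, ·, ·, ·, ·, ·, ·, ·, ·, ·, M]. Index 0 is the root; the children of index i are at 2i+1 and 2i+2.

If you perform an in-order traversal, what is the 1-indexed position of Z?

4

In-order visits the left subtree, then the node, then the right subtree.
At X: go left to V.
  At V: no left child.
  Visit V.
  At V: go right to J.
    J is a leaf — visit J.
Visit X.
At X: go right to N.
  At N: go left to U.
    At U: go left to Z.
      Z is a leaf — visit Z.
    Visit U.
    At U: go right to P.
      At P: no left child.
      Visit P.
      At P: go right to Q.
        At Q: no left child.
        Visit Q.
        At Q: go right to M.
          M is a leaf — visit M.
  Visit N.
  At N: go right to D.
    D is a leaf — visit D.
Full in-order sequence: V, J, X, Z, U, P, Q, M, N, D.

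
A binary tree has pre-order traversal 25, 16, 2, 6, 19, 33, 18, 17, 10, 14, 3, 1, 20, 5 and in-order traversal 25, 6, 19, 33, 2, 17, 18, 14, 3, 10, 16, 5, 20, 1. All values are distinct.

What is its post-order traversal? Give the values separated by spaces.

33 19 6 17 3 14 10 18 2 5 20 1 16 25

The first element of pre-order is the root; it splits in-order into left and right subtrees.
Root 25: left subtree has 0 nodes { }, right has 13 {6, 19, 33, 2, 17, 18, 14, 3, 10, 16, 5, 20, 1}.
  Root 16: left subtree has 9 nodes {6, 19, 33, 2, 17, 18, 14, 3, 10}, right has 3 {5, 20, 1}.
    Root 2: left subtree has 3 nodes {6, 19, 33}, right has 5 {17, 18, 14, 3, 10}.
      Root 6: left subtree has 0 nodes { }, right has 2 {19, 33}.
        Root 19: left subtree has 0 nodes { }, right has 1 {33}.
      Root 18: left subtree has 1 node {17}, right has 3 {14, 3, 10}.
        Root 10: left subtree has 2 nodes {14, 3}, right has 0 { }.
          Root 14: left subtree has 0 nodes { }, right has 1 {3}.
    Root 1: left subtree has 2 nodes {5, 20}, right has 0 { }.
      Root 20: left subtree has 1 node {5}, right has 0 { }.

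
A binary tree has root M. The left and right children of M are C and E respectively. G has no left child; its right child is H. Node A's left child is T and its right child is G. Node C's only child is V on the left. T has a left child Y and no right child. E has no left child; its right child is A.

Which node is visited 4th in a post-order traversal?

T

Post-order visits the left subtree, then the right subtree, then the node.
At M: go left to C.
  At C: go left to V.
    V is a leaf — visit V.
  At C: no right child.
  Visit C.
At M: go right to E.
  At E: no left child.
  At E: go right to A.
    At A: go left to T.
      At T: go left to Y.
        Y is a leaf — visit Y.
      At T: no right child.
      Visit T.
    At A: go right to G.
      At G: no left child.
      At G: go right to H.
        H is a leaf — visit H.
      Visit G.
    Visit A.
  Visit E.
Visit M.
Full post-order sequence: V, C, Y, T, H, G, A, E, M.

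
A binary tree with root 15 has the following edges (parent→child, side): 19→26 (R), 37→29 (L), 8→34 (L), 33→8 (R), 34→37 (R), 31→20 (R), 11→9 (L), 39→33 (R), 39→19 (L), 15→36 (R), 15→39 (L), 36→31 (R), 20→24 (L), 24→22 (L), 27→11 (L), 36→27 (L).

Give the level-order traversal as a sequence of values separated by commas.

15, 39, 36, 19, 33, 27, 31, 26, 8, 11, 20, 34, 9, 24, 37, 22, 29

Level-order visits nodes level by level from the root, left to right within each level.
Level 0: 15
Level 1: 39, 36
Level 2: 19, 33, 27, 31
Level 3: 26, 8, 11, 20
Level 4: 34, 9, 24
Level 5: 37, 22
Level 6: 29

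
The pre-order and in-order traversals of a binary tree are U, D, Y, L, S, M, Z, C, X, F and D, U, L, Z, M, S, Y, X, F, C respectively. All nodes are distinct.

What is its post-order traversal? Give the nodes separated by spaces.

D Z M S L F X C Y U

The first element of pre-order is the root; it splits in-order into left and right subtrees.
Root U: left subtree has 1 node {D}, right has 8 {L, Z, M, S, Y, X, F, C}.
  Root Y: left subtree has 4 nodes {L, Z, M, S}, right has 3 {X, F, C}.
    Root L: left subtree has 0 nodes { }, right has 3 {Z, M, S}.
      Root S: left subtree has 2 nodes {Z, M}, right has 0 { }.
        Root M: left subtree has 1 node {Z}, right has 0 { }.
    Root C: left subtree has 2 nodes {X, F}, right has 0 { }.
      Root X: left subtree has 0 nodes { }, right has 1 {F}.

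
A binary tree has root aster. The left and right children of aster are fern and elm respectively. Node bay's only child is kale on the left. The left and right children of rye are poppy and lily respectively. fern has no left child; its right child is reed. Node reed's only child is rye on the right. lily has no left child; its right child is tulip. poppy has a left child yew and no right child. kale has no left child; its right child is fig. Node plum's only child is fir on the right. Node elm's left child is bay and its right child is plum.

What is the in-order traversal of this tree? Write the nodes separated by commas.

In-order visits the left subtree, then the node, then the right subtree.
At aster: go left to fern.
  At fern: no left child.
  Visit fern.
  At fern: go right to reed.
    At reed: no left child.
    Visit reed.
    At reed: go right to rye.
      At rye: go left to poppy.
        At poppy: go left to yew.
          yew is a leaf — visit yew.
        Visit poppy.
        At poppy: no right child.
      Visit rye.
      At rye: go right to lily.
        At lily: no left child.
        Visit lily.
        At lily: go right to tulip.
          tulip is a leaf — visit tulip.
Visit aster.
At aster: go right to elm.
  At elm: go left to bay.
    At bay: go left to kale.
      At kale: no left child.
      Visit kale.
      At kale: go right to fig.
        fig is a leaf — visit fig.
    Visit bay.
    At bay: no right child.
  Visit elm.
  At elm: go right to plum.
    At plum: no left child.
    Visit plum.
    At plum: go right to fir.
      fir is a leaf — visit fir.

fern, reed, yew, poppy, rye, lily, tulip, aster, kale, fig, bay, elm, plum, fir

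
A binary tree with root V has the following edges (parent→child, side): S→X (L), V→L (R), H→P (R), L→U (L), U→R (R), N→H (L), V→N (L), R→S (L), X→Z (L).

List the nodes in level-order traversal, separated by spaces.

V N L H U P R S X Z

Level-order visits nodes level by level from the root, left to right within each level.
Level 0: V
Level 1: N, L
Level 2: H, U
Level 3: P, R
Level 4: S
Level 5: X
Level 6: Z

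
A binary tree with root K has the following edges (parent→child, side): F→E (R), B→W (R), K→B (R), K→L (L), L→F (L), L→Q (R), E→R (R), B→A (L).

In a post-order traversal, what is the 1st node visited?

R

Post-order visits the left subtree, then the right subtree, then the node.
At K: go left to L.
  At L: go left to F.
    At F: no left child.
    At F: go right to E.
      At E: no left child.
      At E: go right to R.
        R is a leaf — visit R.
      Visit E.
    Visit F.
  At L: go right to Q.
    Q is a leaf — visit Q.
  Visit L.
At K: go right to B.
  At B: go left to A.
    A is a leaf — visit A.
  At B: go right to W.
    W is a leaf — visit W.
  Visit B.
Visit K.
Full post-order sequence: R, E, F, Q, L, A, W, B, K.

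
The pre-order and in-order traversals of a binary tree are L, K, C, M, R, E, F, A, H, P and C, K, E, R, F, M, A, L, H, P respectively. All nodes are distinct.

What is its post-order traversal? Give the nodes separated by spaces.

The first element of pre-order is the root; it splits in-order into left and right subtrees.
Root L: left subtree has 7 nodes {C, K, E, R, F, M, A}, right has 2 {H, P}.
  Root K: left subtree has 1 node {C}, right has 5 {E, R, F, M, A}.
    Root M: left subtree has 3 nodes {E, R, F}, right has 1 {A}.
      Root R: left subtree has 1 node {E}, right has 1 {F}.
  Root H: left subtree has 0 nodes { }, right has 1 {P}.

C E F R A M K P H L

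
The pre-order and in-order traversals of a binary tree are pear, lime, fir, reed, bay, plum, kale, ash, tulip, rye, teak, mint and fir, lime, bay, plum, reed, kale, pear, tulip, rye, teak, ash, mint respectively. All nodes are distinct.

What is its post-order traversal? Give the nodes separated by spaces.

fir plum bay kale reed lime teak rye tulip mint ash pear

The first element of pre-order is the root; it splits in-order into left and right subtrees.
Root pear: left subtree has 6 nodes {fir, lime, bay, plum, reed, kale}, right has 5 {tulip, rye, teak, ash, mint}.
  Root lime: left subtree has 1 node {fir}, right has 4 {bay, plum, reed, kale}.
    Root reed: left subtree has 2 nodes {bay, plum}, right has 1 {kale}.
      Root bay: left subtree has 0 nodes { }, right has 1 {plum}.
  Root ash: left subtree has 3 nodes {tulip, rye, teak}, right has 1 {mint}.
    Root tulip: left subtree has 0 nodes { }, right has 2 {rye, teak}.
      Root rye: left subtree has 0 nodes { }, right has 1 {teak}.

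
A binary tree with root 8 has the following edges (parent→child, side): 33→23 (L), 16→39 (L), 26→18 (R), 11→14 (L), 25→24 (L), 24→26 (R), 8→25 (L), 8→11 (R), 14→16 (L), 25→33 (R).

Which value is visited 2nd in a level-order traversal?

Level-order visits nodes level by level from the root, left to right within each level.
Level 0: 8
Level 1: 25, 11
Level 2: 24, 33, 14
Level 3: 26, 23, 16
Level 4: 18, 39
Full level-order sequence: 8, 25, 11, 24, 33, 14, 26, 23, 16, 18, 39.

25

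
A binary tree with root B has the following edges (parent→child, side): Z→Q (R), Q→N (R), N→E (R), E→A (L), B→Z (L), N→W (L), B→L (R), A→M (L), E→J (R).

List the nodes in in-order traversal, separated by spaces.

In-order visits the left subtree, then the node, then the right subtree.
At B: go left to Z.
  At Z: no left child.
  Visit Z.
  At Z: go right to Q.
    At Q: no left child.
    Visit Q.
    At Q: go right to N.
      At N: go left to W.
        W is a leaf — visit W.
      Visit N.
      At N: go right to E.
        At E: go left to A.
          At A: go left to M.
            M is a leaf — visit M.
          Visit A.
          At A: no right child.
        Visit E.
        At E: go right to J.
          J is a leaf — visit J.
Visit B.
At B: go right to L.
  L is a leaf — visit L.

Z Q W N M A E J B L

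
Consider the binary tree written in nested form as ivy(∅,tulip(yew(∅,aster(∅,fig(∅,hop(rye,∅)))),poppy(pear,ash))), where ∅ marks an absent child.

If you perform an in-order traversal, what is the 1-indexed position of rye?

In-order visits the left subtree, then the node, then the right subtree.
At ivy: no left child.
Visit ivy.
At ivy: go right to tulip.
  At tulip: go left to yew.
    At yew: no left child.
    Visit yew.
    At yew: go right to aster.
      At aster: no left child.
      Visit aster.
      At aster: go right to fig.
        At fig: no left child.
        Visit fig.
        At fig: go right to hop.
          At hop: go left to rye.
            rye is a leaf — visit rye.
          Visit hop.
          At hop: no right child.
  Visit tulip.
  At tulip: go right to poppy.
    At poppy: go left to pear.
      pear is a leaf — visit pear.
    Visit poppy.
    At poppy: go right to ash.
      ash is a leaf — visit ash.
Full in-order sequence: ivy, yew, aster, fig, rye, hop, tulip, pear, poppy, ash.

5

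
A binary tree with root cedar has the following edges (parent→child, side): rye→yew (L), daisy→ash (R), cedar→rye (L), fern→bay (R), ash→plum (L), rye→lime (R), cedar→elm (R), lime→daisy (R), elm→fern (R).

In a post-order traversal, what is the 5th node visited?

Post-order visits the left subtree, then the right subtree, then the node.
At cedar: go left to rye.
  At rye: go left to yew.
    yew is a leaf — visit yew.
  At rye: go right to lime.
    At lime: no left child.
    At lime: go right to daisy.
      At daisy: no left child.
      At daisy: go right to ash.
        At ash: go left to plum.
          plum is a leaf — visit plum.
        At ash: no right child.
        Visit ash.
      Visit daisy.
    Visit lime.
  Visit rye.
At cedar: go right to elm.
  At elm: no left child.
  At elm: go right to fern.
    At fern: no left child.
    At fern: go right to bay.
      bay is a leaf — visit bay.
    Visit fern.
  Visit elm.
Visit cedar.
Full post-order sequence: yew, plum, ash, daisy, lime, rye, bay, fern, elm, cedar.

lime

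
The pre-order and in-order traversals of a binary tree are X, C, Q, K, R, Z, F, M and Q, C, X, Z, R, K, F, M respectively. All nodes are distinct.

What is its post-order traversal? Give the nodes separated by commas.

Q, C, Z, R, M, F, K, X

The first element of pre-order is the root; it splits in-order into left and right subtrees.
Root X: left subtree has 2 nodes {Q, C}, right has 5 {Z, R, K, F, M}.
  Root C: left subtree has 1 node {Q}, right has 0 { }.
  Root K: left subtree has 2 nodes {Z, R}, right has 2 {F, M}.
    Root R: left subtree has 1 node {Z}, right has 0 { }.
    Root F: left subtree has 0 nodes { }, right has 1 {M}.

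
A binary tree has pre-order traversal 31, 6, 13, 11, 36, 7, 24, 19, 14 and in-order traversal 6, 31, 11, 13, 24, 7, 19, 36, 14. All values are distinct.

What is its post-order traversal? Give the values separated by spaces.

6 11 24 19 7 14 36 13 31

The first element of pre-order is the root; it splits in-order into left and right subtrees.
Root 31: left subtree has 1 node {6}, right has 7 {11, 13, 24, 7, 19, 36, 14}.
  Root 13: left subtree has 1 node {11}, right has 5 {24, 7, 19, 36, 14}.
    Root 36: left subtree has 3 nodes {24, 7, 19}, right has 1 {14}.
      Root 7: left subtree has 1 node {24}, right has 1 {19}.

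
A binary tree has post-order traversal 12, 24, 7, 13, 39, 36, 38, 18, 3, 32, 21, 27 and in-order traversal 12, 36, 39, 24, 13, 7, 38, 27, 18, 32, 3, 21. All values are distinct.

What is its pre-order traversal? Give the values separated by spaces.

27 38 36 12 39 13 24 7 21 32 18 3

The last element of post-order is the root; it splits in-order into left and right subtrees.
Root 27: left subtree has 7 nodes {12, 36, 39, 24, 13, 7, 38}, right has 4 {18, 32, 3, 21}.
  Root 38: left subtree has 6 nodes {12, 36, 39, 24, 13, 7}, right has 0 { }.
    Root 36: left subtree has 1 node {12}, right has 4 {39, 24, 13, 7}.
      Root 39: left subtree has 0 nodes { }, right has 3 {24, 13, 7}.
        Root 13: left subtree has 1 node {24}, right has 1 {7}.
  Root 21: left subtree has 3 nodes {18, 32, 3}, right has 0 { }.
    Root 32: left subtree has 1 node {18}, right has 1 {3}.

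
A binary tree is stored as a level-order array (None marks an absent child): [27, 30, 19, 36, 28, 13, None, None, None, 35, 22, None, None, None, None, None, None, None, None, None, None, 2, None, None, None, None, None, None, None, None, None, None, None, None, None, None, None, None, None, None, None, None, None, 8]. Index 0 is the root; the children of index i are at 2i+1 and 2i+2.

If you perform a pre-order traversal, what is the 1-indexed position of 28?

4

Pre-order visits the node, then its left subtree, then its right subtree.
Visit 27.
At 27: go left to 30.
  Visit 30.
  At 30: go left to 36.
    36 is a leaf — visit 36.
  At 30: go right to 28.
    Visit 28.
    At 28: go left to 35.
      35 is a leaf — visit 35.
    At 28: go right to 22.
      Visit 22.
      At 22: go left to 2.
        Visit 2.
        At 2: go left to 8.
          8 is a leaf — visit 8.
        At 2: no right child.
      At 22: no right child.
At 27: go right to 19.
  Visit 19.
  At 19: go left to 13.
    13 is a leaf — visit 13.
  At 19: no right child.
Full pre-order sequence: 27, 30, 36, 28, 35, 22, 2, 8, 19, 13.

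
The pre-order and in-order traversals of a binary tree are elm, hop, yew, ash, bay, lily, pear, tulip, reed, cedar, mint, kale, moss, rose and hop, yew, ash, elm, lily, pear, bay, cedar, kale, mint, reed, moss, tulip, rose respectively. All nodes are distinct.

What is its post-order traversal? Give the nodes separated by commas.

ash, yew, hop, pear, lily, kale, mint, cedar, moss, reed, rose, tulip, bay, elm

The first element of pre-order is the root; it splits in-order into left and right subtrees.
Root elm: left subtree has 3 nodes {hop, yew, ash}, right has 10 {lily, pear, bay, cedar, kale, mint, reed, moss, tulip, rose}.
  Root hop: left subtree has 0 nodes { }, right has 2 {yew, ash}.
    Root yew: left subtree has 0 nodes { }, right has 1 {ash}.
  Root bay: left subtree has 2 nodes {lily, pear}, right has 7 {cedar, kale, mint, reed, moss, tulip, rose}.
    Root lily: left subtree has 0 nodes { }, right has 1 {pear}.
    Root tulip: left subtree has 5 nodes {cedar, kale, mint, reed, moss}, right has 1 {rose}.
      Root reed: left subtree has 3 nodes {cedar, kale, mint}, right has 1 {moss}.
        Root cedar: left subtree has 0 nodes { }, right has 2 {kale, mint}.
          Root mint: left subtree has 1 node {kale}, right has 0 { }.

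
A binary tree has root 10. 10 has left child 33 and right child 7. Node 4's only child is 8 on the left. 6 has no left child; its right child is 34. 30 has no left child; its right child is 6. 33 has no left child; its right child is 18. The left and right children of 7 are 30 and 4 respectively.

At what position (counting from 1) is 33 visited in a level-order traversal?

2

Level-order visits nodes level by level from the root, left to right within each level.
Level 0: 10
Level 1: 33, 7
Level 2: 18, 30, 4
Level 3: 6, 8
Level 4: 34
Full level-order sequence: 10, 33, 7, 18, 30, 4, 6, 8, 34.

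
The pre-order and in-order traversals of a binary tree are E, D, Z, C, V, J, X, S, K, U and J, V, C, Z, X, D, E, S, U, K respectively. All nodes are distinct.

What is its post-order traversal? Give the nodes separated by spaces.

The first element of pre-order is the root; it splits in-order into left and right subtrees.
Root E: left subtree has 6 nodes {J, V, C, Z, X, D}, right has 3 {S, U, K}.
  Root D: left subtree has 5 nodes {J, V, C, Z, X}, right has 0 { }.
    Root Z: left subtree has 3 nodes {J, V, C}, right has 1 {X}.
      Root C: left subtree has 2 nodes {J, V}, right has 0 { }.
        Root V: left subtree has 1 node {J}, right has 0 { }.
  Root S: left subtree has 0 nodes { }, right has 2 {U, K}.
    Root K: left subtree has 1 node {U}, right has 0 { }.

J V C X Z D U K S E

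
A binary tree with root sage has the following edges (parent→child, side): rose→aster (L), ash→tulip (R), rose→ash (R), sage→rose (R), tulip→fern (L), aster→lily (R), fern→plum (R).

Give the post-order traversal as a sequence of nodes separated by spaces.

lily aster plum fern tulip ash rose sage

Post-order visits the left subtree, then the right subtree, then the node.
At sage: no left child.
At sage: go right to rose.
  At rose: go left to aster.
    At aster: no left child.
    At aster: go right to lily.
      lily is a leaf — visit lily.
    Visit aster.
  At rose: go right to ash.
    At ash: no left child.
    At ash: go right to tulip.
      At tulip: go left to fern.
        At fern: no left child.
        At fern: go right to plum.
          plum is a leaf — visit plum.
        Visit fern.
      At tulip: no right child.
      Visit tulip.
    Visit ash.
  Visit rose.
Visit sage.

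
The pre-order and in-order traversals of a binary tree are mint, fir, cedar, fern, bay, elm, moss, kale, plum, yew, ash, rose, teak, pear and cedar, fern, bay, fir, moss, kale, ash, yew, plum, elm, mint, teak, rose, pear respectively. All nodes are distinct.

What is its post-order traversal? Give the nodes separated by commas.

The first element of pre-order is the root; it splits in-order into left and right subtrees.
Root mint: left subtree has 10 nodes {cedar, fern, bay, fir, moss, kale, ash, yew, plum, elm}, right has 3 {teak, rose, pear}.
  Root fir: left subtree has 3 nodes {cedar, fern, bay}, right has 6 {moss, kale, ash, yew, plum, elm}.
    Root cedar: left subtree has 0 nodes { }, right has 2 {fern, bay}.
      Root fern: left subtree has 0 nodes { }, right has 1 {bay}.
    Root elm: left subtree has 5 nodes {moss, kale, ash, yew, plum}, right has 0 { }.
      Root moss: left subtree has 0 nodes { }, right has 4 {kale, ash, yew, plum}.
        Root kale: left subtree has 0 nodes { }, right has 3 {ash, yew, plum}.
          Root plum: left subtree has 2 nodes {ash, yew}, right has 0 { }.
            Root yew: left subtree has 1 node {ash}, right has 0 { }.
  Root rose: left subtree has 1 node {teak}, right has 1 {pear}.

bay, fern, cedar, ash, yew, plum, kale, moss, elm, fir, teak, pear, rose, mint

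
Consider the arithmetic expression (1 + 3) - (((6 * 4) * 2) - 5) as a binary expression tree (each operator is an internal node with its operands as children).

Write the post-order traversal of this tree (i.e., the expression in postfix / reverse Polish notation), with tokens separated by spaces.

Post-order on an expression tree gives postfix notation: for each operator, emit left operand, right operand, then the operator.

1 3 + 6 4 * 2 * 5 - -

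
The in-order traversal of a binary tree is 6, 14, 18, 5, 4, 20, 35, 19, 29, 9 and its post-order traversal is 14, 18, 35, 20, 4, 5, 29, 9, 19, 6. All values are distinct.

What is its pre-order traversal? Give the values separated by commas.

6, 19, 5, 18, 14, 4, 20, 35, 9, 29

The last element of post-order is the root; it splits in-order into left and right subtrees.
Root 6: left subtree has 0 nodes { }, right has 9 {14, 18, 5, 4, 20, 35, 19, 29, 9}.
  Root 19: left subtree has 6 nodes {14, 18, 5, 4, 20, 35}, right has 2 {29, 9}.
    Root 5: left subtree has 2 nodes {14, 18}, right has 3 {4, 20, 35}.
      Root 18: left subtree has 1 node {14}, right has 0 { }.
      Root 4: left subtree has 0 nodes { }, right has 2 {20, 35}.
        Root 20: left subtree has 0 nodes { }, right has 1 {35}.
    Root 9: left subtree has 1 node {29}, right has 0 { }.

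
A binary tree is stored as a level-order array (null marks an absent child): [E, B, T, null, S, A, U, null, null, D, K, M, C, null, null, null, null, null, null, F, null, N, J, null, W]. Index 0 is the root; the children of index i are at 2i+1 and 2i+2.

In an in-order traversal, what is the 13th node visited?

In-order visits the left subtree, then the node, then the right subtree.
At E: go left to B.
  At B: no left child.
  Visit B.
  At B: go right to S.
    At S: go left to D.
      At D: go left to F.
        F is a leaf — visit F.
      Visit D.
      At D: no right child.
    Visit S.
    At S: go right to K.
      At K: go left to N.
        N is a leaf — visit N.
      Visit K.
      At K: go right to J.
        J is a leaf — visit J.
Visit E.
At E: go right to T.
  At T: go left to A.
    At A: go left to M.
      At M: no left child.
      Visit M.
      At M: go right to W.
        W is a leaf — visit W.
    Visit A.
    At A: go right to C.
      C is a leaf — visit C.
  Visit T.
  At T: go right to U.
    U is a leaf — visit U.
Full in-order sequence: B, F, D, S, N, K, J, E, M, W, A, C, T, U.

T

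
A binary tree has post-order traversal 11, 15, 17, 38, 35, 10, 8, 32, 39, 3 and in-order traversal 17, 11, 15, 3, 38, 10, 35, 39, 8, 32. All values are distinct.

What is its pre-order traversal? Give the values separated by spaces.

The last element of post-order is the root; it splits in-order into left and right subtrees.
Root 3: left subtree has 3 nodes {17, 11, 15}, right has 6 {38, 10, 35, 39, 8, 32}.
  Root 17: left subtree has 0 nodes { }, right has 2 {11, 15}.
    Root 15: left subtree has 1 node {11}, right has 0 { }.
  Root 39: left subtree has 3 nodes {38, 10, 35}, right has 2 {8, 32}.
    Root 10: left subtree has 1 node {38}, right has 1 {35}.
    Root 32: left subtree has 1 node {8}, right has 0 { }.

3 17 15 11 39 10 38 35 32 8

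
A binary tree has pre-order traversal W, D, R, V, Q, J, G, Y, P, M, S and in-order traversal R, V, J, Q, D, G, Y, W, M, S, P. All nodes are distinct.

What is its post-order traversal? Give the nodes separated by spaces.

J Q V R Y G D S M P W

The first element of pre-order is the root; it splits in-order into left and right subtrees.
Root W: left subtree has 7 nodes {R, V, J, Q, D, G, Y}, right has 3 {M, S, P}.
  Root D: left subtree has 4 nodes {R, V, J, Q}, right has 2 {G, Y}.
    Root R: left subtree has 0 nodes { }, right has 3 {V, J, Q}.
      Root V: left subtree has 0 nodes { }, right has 2 {J, Q}.
        Root Q: left subtree has 1 node {J}, right has 0 { }.
    Root G: left subtree has 0 nodes { }, right has 1 {Y}.
  Root P: left subtree has 2 nodes {M, S}, right has 0 { }.
    Root M: left subtree has 0 nodes { }, right has 1 {S}.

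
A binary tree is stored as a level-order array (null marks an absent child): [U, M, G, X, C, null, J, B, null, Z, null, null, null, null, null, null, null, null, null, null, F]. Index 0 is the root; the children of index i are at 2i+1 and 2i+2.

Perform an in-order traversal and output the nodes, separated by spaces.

In-order visits the left subtree, then the node, then the right subtree.
At U: go left to M.
  At M: go left to X.
    At X: go left to B.
      B is a leaf — visit B.
    Visit X.
    At X: no right child.
  Visit M.
  At M: go right to C.
    At C: go left to Z.
      At Z: no left child.
      Visit Z.
      At Z: go right to F.
        F is a leaf — visit F.
    Visit C.
    At C: no right child.
Visit U.
At U: go right to G.
  At G: no left child.
  Visit G.
  At G: go right to J.
    J is a leaf — visit J.

B X M Z F C U G J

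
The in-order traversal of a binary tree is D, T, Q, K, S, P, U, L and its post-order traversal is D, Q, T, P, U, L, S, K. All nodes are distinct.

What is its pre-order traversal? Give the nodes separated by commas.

K, T, D, Q, S, L, U, P

The last element of post-order is the root; it splits in-order into left and right subtrees.
Root K: left subtree has 3 nodes {D, T, Q}, right has 4 {S, P, U, L}.
  Root T: left subtree has 1 node {D}, right has 1 {Q}.
  Root S: left subtree has 0 nodes { }, right has 3 {P, U, L}.
    Root L: left subtree has 2 nodes {P, U}, right has 0 { }.
      Root U: left subtree has 1 node {P}, right has 0 { }.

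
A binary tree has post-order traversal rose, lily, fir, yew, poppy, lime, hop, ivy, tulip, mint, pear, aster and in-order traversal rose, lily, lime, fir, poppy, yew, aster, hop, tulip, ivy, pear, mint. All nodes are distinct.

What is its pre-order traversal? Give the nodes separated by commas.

aster, lime, lily, rose, poppy, fir, yew, pear, tulip, hop, ivy, mint

The last element of post-order is the root; it splits in-order into left and right subtrees.
Root aster: left subtree has 6 nodes {rose, lily, lime, fir, poppy, yew}, right has 5 {hop, tulip, ivy, pear, mint}.
  Root lime: left subtree has 2 nodes {rose, lily}, right has 3 {fir, poppy, yew}.
    Root lily: left subtree has 1 node {rose}, right has 0 { }.
    Root poppy: left subtree has 1 node {fir}, right has 1 {yew}.
  Root pear: left subtree has 3 nodes {hop, tulip, ivy}, right has 1 {mint}.
    Root tulip: left subtree has 1 node {hop}, right has 1 {ivy}.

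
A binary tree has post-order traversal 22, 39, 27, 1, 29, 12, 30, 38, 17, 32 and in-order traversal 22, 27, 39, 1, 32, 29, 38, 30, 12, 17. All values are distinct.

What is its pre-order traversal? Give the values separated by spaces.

The last element of post-order is the root; it splits in-order into left and right subtrees.
Root 32: left subtree has 4 nodes {22, 27, 39, 1}, right has 5 {29, 38, 30, 12, 17}.
  Root 1: left subtree has 3 nodes {22, 27, 39}, right has 0 { }.
    Root 27: left subtree has 1 node {22}, right has 1 {39}.
  Root 17: left subtree has 4 nodes {29, 38, 30, 12}, right has 0 { }.
    Root 38: left subtree has 1 node {29}, right has 2 {30, 12}.
      Root 30: left subtree has 0 nodes { }, right has 1 {12}.

32 1 27 22 39 17 38 29 30 12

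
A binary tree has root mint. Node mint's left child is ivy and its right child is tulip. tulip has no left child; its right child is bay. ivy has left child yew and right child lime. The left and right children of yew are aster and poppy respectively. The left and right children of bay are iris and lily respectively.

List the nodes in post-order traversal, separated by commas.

Post-order visits the left subtree, then the right subtree, then the node.
At mint: go left to ivy.
  At ivy: go left to yew.
    At yew: go left to aster.
      aster is a leaf — visit aster.
    At yew: go right to poppy.
      poppy is a leaf — visit poppy.
    Visit yew.
  At ivy: go right to lime.
    lime is a leaf — visit lime.
  Visit ivy.
At mint: go right to tulip.
  At tulip: no left child.
  At tulip: go right to bay.
    At bay: go left to iris.
      iris is a leaf — visit iris.
    At bay: go right to lily.
      lily is a leaf — visit lily.
    Visit bay.
  Visit tulip.
Visit mint.

aster, poppy, yew, lime, ivy, iris, lily, bay, tulip, mint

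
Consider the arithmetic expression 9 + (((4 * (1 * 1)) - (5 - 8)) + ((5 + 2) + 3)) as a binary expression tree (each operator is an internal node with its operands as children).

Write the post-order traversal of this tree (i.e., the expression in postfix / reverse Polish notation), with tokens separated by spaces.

9 4 1 1 * * 5 8 - - 5 2 + 3 + + +

Post-order on an expression tree gives postfix notation: for each operator, emit left operand, right operand, then the operator.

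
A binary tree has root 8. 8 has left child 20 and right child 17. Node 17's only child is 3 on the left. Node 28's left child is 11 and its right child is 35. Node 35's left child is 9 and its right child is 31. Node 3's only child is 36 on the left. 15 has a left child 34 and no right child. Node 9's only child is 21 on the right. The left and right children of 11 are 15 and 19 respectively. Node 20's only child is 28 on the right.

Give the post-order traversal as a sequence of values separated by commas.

Post-order visits the left subtree, then the right subtree, then the node.
At 8: go left to 20.
  At 20: no left child.
  At 20: go right to 28.
    At 28: go left to 11.
      At 11: go left to 15.
        At 15: go left to 34.
          34 is a leaf — visit 34.
        At 15: no right child.
        Visit 15.
      At 11: go right to 19.
        19 is a leaf — visit 19.
      Visit 11.
    At 28: go right to 35.
      At 35: go left to 9.
        At 9: no left child.
        At 9: go right to 21.
          21 is a leaf — visit 21.
        Visit 9.
      At 35: go right to 31.
        31 is a leaf — visit 31.
      Visit 35.
    Visit 28.
  Visit 20.
At 8: go right to 17.
  At 17: go left to 3.
    At 3: go left to 36.
      36 is a leaf — visit 36.
    At 3: no right child.
    Visit 3.
  At 17: no right child.
  Visit 17.
Visit 8.

34, 15, 19, 11, 21, 9, 31, 35, 28, 20, 36, 3, 17, 8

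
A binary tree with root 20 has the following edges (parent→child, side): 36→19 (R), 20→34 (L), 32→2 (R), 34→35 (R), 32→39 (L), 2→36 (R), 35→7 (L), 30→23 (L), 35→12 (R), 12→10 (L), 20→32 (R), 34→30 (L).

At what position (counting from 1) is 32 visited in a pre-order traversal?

9

Pre-order visits the node, then its left subtree, then its right subtree.
Visit 20.
At 20: go left to 34.
  Visit 34.
  At 34: go left to 30.
    Visit 30.
    At 30: go left to 23.
      23 is a leaf — visit 23.
    At 30: no right child.
  At 34: go right to 35.
    Visit 35.
    At 35: go left to 7.
      7 is a leaf — visit 7.
    At 35: go right to 12.
      Visit 12.
      At 12: go left to 10.
        10 is a leaf — visit 10.
      At 12: no right child.
At 20: go right to 32.
  Visit 32.
  At 32: go left to 39.
    39 is a leaf — visit 39.
  At 32: go right to 2.
    Visit 2.
    At 2: no left child.
    At 2: go right to 36.
      Visit 36.
      At 36: no left child.
      At 36: go right to 19.
        19 is a leaf — visit 19.
Full pre-order sequence: 20, 34, 30, 23, 35, 7, 12, 10, 32, 39, 2, 36, 19.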